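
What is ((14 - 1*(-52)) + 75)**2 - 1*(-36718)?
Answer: 56599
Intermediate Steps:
((14 - 1*(-52)) + 75)**2 - 1*(-36718) = ((14 + 52) + 75)**2 + 36718 = (66 + 75)**2 + 36718 = 141**2 + 36718 = 19881 + 36718 = 56599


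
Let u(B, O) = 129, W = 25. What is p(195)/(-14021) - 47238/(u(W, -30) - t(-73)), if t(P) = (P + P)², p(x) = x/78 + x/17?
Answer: 22508952107/10100139518 ≈ 2.2286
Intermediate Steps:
p(x) = 95*x/1326 (p(x) = x*(1/78) + x*(1/17) = x/78 + x/17 = 95*x/1326)
t(P) = 4*P² (t(P) = (2*P)² = 4*P²)
p(195)/(-14021) - 47238/(u(W, -30) - t(-73)) = ((95/1326)*195)/(-14021) - 47238/(129 - 4*(-73)²) = (475/34)*(-1/14021) - 47238/(129 - 4*5329) = -475/476714 - 47238/(129 - 1*21316) = -475/476714 - 47238/(129 - 21316) = -475/476714 - 47238/(-21187) = -475/476714 - 47238*(-1/21187) = -475/476714 + 47238/21187 = 22508952107/10100139518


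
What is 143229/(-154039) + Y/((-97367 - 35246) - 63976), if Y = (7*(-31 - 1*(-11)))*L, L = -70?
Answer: -29666828081/30282372971 ≈ -0.97967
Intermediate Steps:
Y = 9800 (Y = (7*(-31 - 1*(-11)))*(-70) = (7*(-31 + 11))*(-70) = (7*(-20))*(-70) = -140*(-70) = 9800)
143229/(-154039) + Y/((-97367 - 35246) - 63976) = 143229/(-154039) + 9800/((-97367 - 35246) - 63976) = 143229*(-1/154039) + 9800/(-132613 - 63976) = -143229/154039 + 9800/(-196589) = -143229/154039 + 9800*(-1/196589) = -143229/154039 - 9800/196589 = -29666828081/30282372971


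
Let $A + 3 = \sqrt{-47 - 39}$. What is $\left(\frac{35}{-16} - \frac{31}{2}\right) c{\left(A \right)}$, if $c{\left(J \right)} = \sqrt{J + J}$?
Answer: $- \frac{283 \sqrt{-6 + 2 i \sqrt{86}}}{16} \approx -45.943 - 63.149 i$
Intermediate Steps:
$A = -3 + i \sqrt{86}$ ($A = -3 + \sqrt{-47 - 39} = -3 + \sqrt{-86} = -3 + i \sqrt{86} \approx -3.0 + 9.2736 i$)
$c{\left(J \right)} = \sqrt{2} \sqrt{J}$ ($c{\left(J \right)} = \sqrt{2 J} = \sqrt{2} \sqrt{J}$)
$\left(\frac{35}{-16} - \frac{31}{2}\right) c{\left(A \right)} = \left(\frac{35}{-16} - \frac{31}{2}\right) \sqrt{2} \sqrt{-3 + i \sqrt{86}} = \left(35 \left(- \frac{1}{16}\right) - \frac{31}{2}\right) \sqrt{2} \sqrt{-3 + i \sqrt{86}} = \left(- \frac{35}{16} - \frac{31}{2}\right) \sqrt{2} \sqrt{-3 + i \sqrt{86}} = - \frac{283 \sqrt{2} \sqrt{-3 + i \sqrt{86}}}{16}$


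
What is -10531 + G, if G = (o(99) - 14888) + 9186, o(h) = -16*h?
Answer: -17817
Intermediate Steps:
G = -7286 (G = (-16*99 - 14888) + 9186 = (-1584 - 14888) + 9186 = -16472 + 9186 = -7286)
-10531 + G = -10531 - 7286 = -17817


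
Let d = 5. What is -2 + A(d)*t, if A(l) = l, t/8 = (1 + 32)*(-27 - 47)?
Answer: -97682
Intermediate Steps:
t = -19536 (t = 8*((1 + 32)*(-27 - 47)) = 8*(33*(-74)) = 8*(-2442) = -19536)
-2 + A(d)*t = -2 + 5*(-19536) = -2 - 97680 = -97682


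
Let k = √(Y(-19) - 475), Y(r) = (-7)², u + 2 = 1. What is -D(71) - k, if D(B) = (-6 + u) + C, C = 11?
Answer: -4 - I*√426 ≈ -4.0 - 20.64*I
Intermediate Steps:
u = -1 (u = -2 + 1 = -1)
Y(r) = 49
D(B) = 4 (D(B) = (-6 - 1) + 11 = -7 + 11 = 4)
k = I*√426 (k = √(49 - 475) = √(-426) = I*√426 ≈ 20.64*I)
-D(71) - k = -1*4 - I*√426 = -4 - I*√426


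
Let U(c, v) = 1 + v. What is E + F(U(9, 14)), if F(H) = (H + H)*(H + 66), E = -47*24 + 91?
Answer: 1393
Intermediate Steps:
E = -1037 (E = -1128 + 91 = -1037)
F(H) = 2*H*(66 + H) (F(H) = (2*H)*(66 + H) = 2*H*(66 + H))
E + F(U(9, 14)) = -1037 + 2*(1 + 14)*(66 + (1 + 14)) = -1037 + 2*15*(66 + 15) = -1037 + 2*15*81 = -1037 + 2430 = 1393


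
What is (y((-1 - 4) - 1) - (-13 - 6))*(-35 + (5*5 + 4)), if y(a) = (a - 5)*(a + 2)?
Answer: -378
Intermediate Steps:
y(a) = (-5 + a)*(2 + a)
(y((-1 - 4) - 1) - (-13 - 6))*(-35 + (5*5 + 4)) = ((-10 + ((-1 - 4) - 1)² - 3*((-1 - 4) - 1)) - (-13 - 6))*(-35 + (5*5 + 4)) = ((-10 + (-5 - 1)² - 3*(-5 - 1)) - 1*(-19))*(-35 + (25 + 4)) = ((-10 + (-6)² - 3*(-6)) + 19)*(-35 + 29) = ((-10 + 36 + 18) + 19)*(-6) = (44 + 19)*(-6) = 63*(-6) = -378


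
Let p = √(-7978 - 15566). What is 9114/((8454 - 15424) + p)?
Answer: -2268735/1735873 - 1953*I*√654/1735873 ≈ -1.307 - 0.028772*I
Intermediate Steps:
p = 6*I*√654 (p = √(-23544) = 6*I*√654 ≈ 153.44*I)
9114/((8454 - 15424) + p) = 9114/((8454 - 15424) + 6*I*√654) = 9114/(-6970 + 6*I*√654)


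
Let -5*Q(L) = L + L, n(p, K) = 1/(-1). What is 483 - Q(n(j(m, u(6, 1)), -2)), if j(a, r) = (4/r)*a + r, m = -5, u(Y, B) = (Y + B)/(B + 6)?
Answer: 2413/5 ≈ 482.60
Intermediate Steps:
u(Y, B) = (B + Y)/(6 + B)
j(a, r) = r + 4*a/r (j(a, r) = 4*a/r + r = r + 4*a/r)
n(p, K) = -1
Q(L) = -2*L/5 (Q(L) = -(L + L)/5 = -2*L/5)
483 - Q(n(j(m, u(6, 1)), -2)) = 483 - (-2)*(-1)/5 = 483 - 1*⅖ = 483 - ⅖ = 2413/5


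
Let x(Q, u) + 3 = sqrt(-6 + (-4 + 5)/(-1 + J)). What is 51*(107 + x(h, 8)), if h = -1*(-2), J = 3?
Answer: 5304 + 51*I*sqrt(22)/2 ≈ 5304.0 + 119.61*I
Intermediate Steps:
h = 2
x(Q, u) = -3 + I*sqrt(22)/2 (x(Q, u) = -3 + sqrt(-6 + (-4 + 5)/(-1 + 3)) = -3 + sqrt(-6 + 1/2) = -3 + sqrt(-11/2) = -3 + I*sqrt(22)/2)
51*(107 + x(h, 8)) = 51*(107 + (-3 + I*sqrt(22)/2)) = 51*(104 + I*sqrt(22)/2) = 5304 + 51*I*sqrt(22)/2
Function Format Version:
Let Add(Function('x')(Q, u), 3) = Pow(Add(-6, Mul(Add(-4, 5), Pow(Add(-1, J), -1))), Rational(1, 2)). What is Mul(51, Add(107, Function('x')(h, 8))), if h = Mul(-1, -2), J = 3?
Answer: Add(5304, Mul(Rational(51, 2), I, Pow(22, Rational(1, 2)))) ≈ Add(5304.0, Mul(119.61, I))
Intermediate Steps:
h = 2
Function('x')(Q, u) = Add(-3, Mul(Rational(1, 2), I, Pow(22, Rational(1, 2)))) (Function('x')(Q, u) = Add(-3, Pow(Add(-6, Mul(Add(-4, 5), Pow(Add(-1, 3), -1))), Rational(1, 2))) = Add(-3, Pow(Add(-6, Mul(1, Pow(2, -1))), Rational(1, 2))) = Add(-3, Pow(Add(-6, Mul(1, Rational(1, 2))), Rational(1, 2))) = Add(-3, Pow(Add(-6, Rational(1, 2)), Rational(1, 2))) = Add(-3, Pow(Rational(-11, 2), Rational(1, 2))) = Add(-3, Mul(Rational(1, 2), I, Pow(22, Rational(1, 2)))))
Mul(51, Add(107, Function('x')(h, 8))) = Mul(51, Add(107, Add(-3, Mul(Rational(1, 2), I, Pow(22, Rational(1, 2)))))) = Mul(51, Add(104, Mul(Rational(1, 2), I, Pow(22, Rational(1, 2))))) = Add(5304, Mul(Rational(51, 2), I, Pow(22, Rational(1, 2))))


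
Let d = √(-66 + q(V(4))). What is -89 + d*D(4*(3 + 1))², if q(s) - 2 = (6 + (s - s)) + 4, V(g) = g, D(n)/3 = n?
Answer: -89 + 6912*I*√6 ≈ -89.0 + 16931.0*I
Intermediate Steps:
D(n) = 3*n
q(s) = 12 (q(s) = 2 + ((6 + (s - s)) + 4) = 2 + ((6 + 0) + 4) = 2 + (6 + 4) = 2 + 10 = 12)
d = 3*I*√6 (d = √(-66 + 12) = √(-54) = 3*I*√6 ≈ 7.3485*I)
-89 + d*D(4*(3 + 1))² = -89 + (3*I*√6)*(3*(4*(3 + 1)))² = -89 + (3*I*√6)*(3*(4*4))² = -89 + (3*I*√6)*(3*16)² = -89 + (3*I*√6)*48² = -89 + (3*I*√6)*2304 = -89 + 6912*I*√6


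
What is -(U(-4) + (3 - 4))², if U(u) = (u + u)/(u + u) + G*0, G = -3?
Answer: 0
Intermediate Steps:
U(u) = 1 (U(u) = (u + u)/(u + u) - 3*0 = (2*u)/((2*u)) + 0 = (2*u)*(1/(2*u)) + 0 = 1 + 0 = 1)
-(U(-4) + (3 - 4))² = -(1 + (3 - 4))² = -(1 - 1)² = -1*0² = -1*0 = 0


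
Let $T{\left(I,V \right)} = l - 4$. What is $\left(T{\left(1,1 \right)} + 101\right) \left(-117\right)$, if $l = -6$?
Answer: $-10647$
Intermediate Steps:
$T{\left(I,V \right)} = -10$ ($T{\left(I,V \right)} = -6 - 4 = -10$)
$\left(T{\left(1,1 \right)} + 101\right) \left(-117\right) = \left(-10 + 101\right) \left(-117\right) = 91 \left(-117\right) = -10647$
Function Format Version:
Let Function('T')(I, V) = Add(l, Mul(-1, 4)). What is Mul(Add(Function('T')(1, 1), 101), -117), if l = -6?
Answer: -10647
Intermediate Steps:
Function('T')(I, V) = -10 (Function('T')(I, V) = Add(-6, Mul(-1, 4)) = Add(-6, -4) = -10)
Mul(Add(Function('T')(1, 1), 101), -117) = Mul(Add(-10, 101), -117) = Mul(91, -117) = -10647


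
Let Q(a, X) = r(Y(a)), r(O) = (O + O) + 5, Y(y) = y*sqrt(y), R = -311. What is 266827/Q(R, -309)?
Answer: 1334135/120320949 + 165966394*I*sqrt(311)/120320949 ≈ 0.011088 + 24.325*I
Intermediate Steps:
Y(y) = y**(3/2)
r(O) = 5 + 2*O (r(O) = 2*O + 5 = 5 + 2*O)
Q(a, X) = 5 + 2*a**(3/2)
266827/Q(R, -309) = 266827/(5 + 2*(-311)**(3/2)) = 266827/(5 + 2*(-311*I*sqrt(311))) = 266827/(5 - 622*I*sqrt(311))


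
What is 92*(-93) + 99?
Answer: -8457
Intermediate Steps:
92*(-93) + 99 = -8556 + 99 = -8457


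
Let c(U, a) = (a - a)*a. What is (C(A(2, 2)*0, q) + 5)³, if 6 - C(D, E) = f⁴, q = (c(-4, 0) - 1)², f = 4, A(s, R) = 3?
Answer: -14706125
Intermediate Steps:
c(U, a) = 0 (c(U, a) = 0*a = 0)
q = 1 (q = (0 - 1)² = (-1)² = 1)
C(D, E) = -250 (C(D, E) = 6 - 1*4⁴ = 6 - 1*256 = 6 - 256 = -250)
(C(A(2, 2)*0, q) + 5)³ = (-250 + 5)³ = (-245)³ = -14706125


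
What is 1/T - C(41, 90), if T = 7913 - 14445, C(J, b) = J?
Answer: -267813/6532 ≈ -41.000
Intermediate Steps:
T = -6532
1/T - C(41, 90) = 1/(-6532) - 1*41 = -1/6532 - 41 = -267813/6532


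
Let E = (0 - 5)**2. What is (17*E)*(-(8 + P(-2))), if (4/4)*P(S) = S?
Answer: -2550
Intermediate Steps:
P(S) = S
E = 25 (E = (-5)**2 = 25)
(17*E)*(-(8 + P(-2))) = (17*25)*(-(8 - 2)) = 425*(-1*6) = 425*(-6) = -2550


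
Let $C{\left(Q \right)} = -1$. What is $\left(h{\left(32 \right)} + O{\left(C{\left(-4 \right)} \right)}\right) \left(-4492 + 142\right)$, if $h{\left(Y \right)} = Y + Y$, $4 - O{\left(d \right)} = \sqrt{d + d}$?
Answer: $-295800 + 4350 i \sqrt{2} \approx -2.958 \cdot 10^{5} + 6151.8 i$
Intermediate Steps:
$O{\left(d \right)} = 4 - \sqrt{2} \sqrt{d}$ ($O{\left(d \right)} = 4 - \sqrt{d + d} = 4 - \sqrt{2 d} = 4 - \sqrt{2} \sqrt{d}$)
$h{\left(Y \right)} = 2 Y$
$\left(h{\left(32 \right)} + O{\left(C{\left(-4 \right)} \right)}\right) \left(-4492 + 142\right) = \left(2 \cdot 32 + \left(4 - \sqrt{2} \sqrt{-1}\right)\right) \left(-4492 + 142\right) = \left(64 + \left(4 - \sqrt{2} i\right)\right) \left(-4350\right) = \left(64 + \left(4 - i \sqrt{2}\right)\right) \left(-4350\right) = \left(68 - i \sqrt{2}\right) \left(-4350\right) = -295800 + 4350 i \sqrt{2}$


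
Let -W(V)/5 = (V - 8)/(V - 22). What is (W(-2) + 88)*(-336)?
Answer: -28868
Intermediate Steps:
W(V) = -5*(-8 + V)/(-22 + V) (W(V) = -5*(V - 8)/(V - 22) = -5*(-8 + V)/(-22 + V))
(W(-2) + 88)*(-336) = (5*(8 - 1*(-2))/(-22 - 2) + 88)*(-336) = (5*(8 + 2)/(-24) + 88)*(-336) = (5*(-1/24)*10 + 88)*(-336) = (-25/12 + 88)*(-336) = (1031/12)*(-336) = -28868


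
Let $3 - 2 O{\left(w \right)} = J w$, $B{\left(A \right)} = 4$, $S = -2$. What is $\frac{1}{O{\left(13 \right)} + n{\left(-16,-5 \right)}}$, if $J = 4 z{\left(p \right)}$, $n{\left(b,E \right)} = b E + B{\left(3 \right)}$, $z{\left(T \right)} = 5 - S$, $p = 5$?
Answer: $- \frac{2}{193} \approx -0.010363$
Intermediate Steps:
$z{\left(T \right)} = 7$ ($z{\left(T \right)} = 5 - -2 = 5 + 2 = 7$)
$n{\left(b,E \right)} = 4 + E b$ ($n{\left(b,E \right)} = b E + 4 = E b + 4 = 4 + E b$)
$J = 28$ ($J = 4 \cdot 7 = 28$)
$O{\left(w \right)} = \frac{3}{2} - 14 w$ ($O{\left(w \right)} = \frac{3}{2} - \frac{28 w}{2} = \frac{3}{2} - 14 w$)
$\frac{1}{O{\left(13 \right)} + n{\left(-16,-5 \right)}} = \frac{1}{\left(\frac{3}{2} - 182\right) + \left(4 - -80\right)} = \frac{1}{\left(\frac{3}{2} - 182\right) + \left(4 + 80\right)} = \frac{1}{- \frac{361}{2} + 84} = \frac{1}{- \frac{193}{2}} = - \frac{2}{193}$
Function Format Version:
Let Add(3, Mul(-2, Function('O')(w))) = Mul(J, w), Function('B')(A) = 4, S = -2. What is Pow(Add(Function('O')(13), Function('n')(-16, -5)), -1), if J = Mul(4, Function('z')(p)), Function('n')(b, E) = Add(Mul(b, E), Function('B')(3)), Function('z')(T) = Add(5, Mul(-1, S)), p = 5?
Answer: Rational(-2, 193) ≈ -0.010363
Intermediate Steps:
Function('z')(T) = 7 (Function('z')(T) = Add(5, Mul(-1, -2)) = Add(5, 2) = 7)
Function('n')(b, E) = Add(4, Mul(E, b)) (Function('n')(b, E) = Add(Mul(b, E), 4) = Add(Mul(E, b), 4) = Add(4, Mul(E, b)))
J = 28 (J = Mul(4, 7) = 28)
Function('O')(w) = Add(Rational(3, 2), Mul(-14, w)) (Function('O')(w) = Add(Rational(3, 2), Mul(Rational(-1, 2), Mul(28, w))) = Add(Rational(3, 2), Mul(-14, w)))
Pow(Add(Function('O')(13), Function('n')(-16, -5)), -1) = Pow(Add(Add(Rational(3, 2), Mul(-14, 13)), Add(4, Mul(-5, -16))), -1) = Pow(Add(Add(Rational(3, 2), -182), Add(4, 80)), -1) = Pow(Add(Rational(-361, 2), 84), -1) = Pow(Rational(-193, 2), -1) = Rational(-2, 193)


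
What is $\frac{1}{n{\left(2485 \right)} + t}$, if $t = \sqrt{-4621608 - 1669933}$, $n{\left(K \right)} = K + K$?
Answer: $\frac{4970}{30992441} - \frac{i \sqrt{6291541}}{30992441} \approx 0.00016036 - 8.0933 \cdot 10^{-5} i$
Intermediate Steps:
$n{\left(K \right)} = 2 K$
$t = i \sqrt{6291541}$ ($t = \sqrt{-6291541} = i \sqrt{6291541} \approx 2508.3 i$)
$\frac{1}{n{\left(2485 \right)} + t} = \frac{1}{2 \cdot 2485 + i \sqrt{6291541}} = \frac{1}{4970 + i \sqrt{6291541}}$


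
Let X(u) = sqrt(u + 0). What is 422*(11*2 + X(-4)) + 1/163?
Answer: 1513293/163 + 844*I ≈ 9284.0 + 844.0*I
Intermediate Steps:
X(u) = sqrt(u)
422*(11*2 + X(-4)) + 1/163 = 422*(11*2 + sqrt(-4)) + 1/163 = 422*(22 + 2*I) + 1/163 = (9284 + 844*I) + 1/163 = 1513293/163 + 844*I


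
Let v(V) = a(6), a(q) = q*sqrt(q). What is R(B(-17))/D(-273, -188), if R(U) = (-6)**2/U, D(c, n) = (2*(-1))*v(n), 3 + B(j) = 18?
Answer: -sqrt(6)/30 ≈ -0.081650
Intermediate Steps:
a(q) = q**(3/2)
v(V) = 6*sqrt(6) (v(V) = 6**(3/2) = 6*sqrt(6))
B(j) = 15 (B(j) = -3 + 18 = 15)
D(c, n) = -12*sqrt(6) (D(c, n) = (2*(-1))*(6*sqrt(6)) = -12*sqrt(6))
R(U) = 36/U
R(B(-17))/D(-273, -188) = (36/15)/((-12*sqrt(6))) = (36*(1/15))*(-sqrt(6)/72) = 12*(-sqrt(6)/72)/5 = -sqrt(6)/30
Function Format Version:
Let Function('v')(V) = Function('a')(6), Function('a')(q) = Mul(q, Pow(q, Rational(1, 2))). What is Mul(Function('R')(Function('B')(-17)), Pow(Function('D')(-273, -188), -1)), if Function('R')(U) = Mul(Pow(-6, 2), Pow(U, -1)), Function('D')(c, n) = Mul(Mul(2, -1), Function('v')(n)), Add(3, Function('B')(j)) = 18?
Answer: Mul(Rational(-1, 30), Pow(6, Rational(1, 2))) ≈ -0.081650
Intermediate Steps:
Function('a')(q) = Pow(q, Rational(3, 2))
Function('v')(V) = Mul(6, Pow(6, Rational(1, 2))) (Function('v')(V) = Pow(6, Rational(3, 2)) = Mul(6, Pow(6, Rational(1, 2))))
Function('B')(j) = 15 (Function('B')(j) = Add(-3, 18) = 15)
Function('D')(c, n) = Mul(-12, Pow(6, Rational(1, 2))) (Function('D')(c, n) = Mul(Mul(2, -1), Mul(6, Pow(6, Rational(1, 2)))) = Mul(-2, Mul(6, Pow(6, Rational(1, 2)))) = Mul(-12, Pow(6, Rational(1, 2))))
Function('R')(U) = Mul(36, Pow(U, -1))
Mul(Function('R')(Function('B')(-17)), Pow(Function('D')(-273, -188), -1)) = Mul(Mul(36, Pow(15, -1)), Pow(Mul(-12, Pow(6, Rational(1, 2))), -1)) = Mul(Mul(36, Rational(1, 15)), Mul(Rational(-1, 72), Pow(6, Rational(1, 2)))) = Mul(Rational(12, 5), Mul(Rational(-1, 72), Pow(6, Rational(1, 2)))) = Mul(Rational(-1, 30), Pow(6, Rational(1, 2)))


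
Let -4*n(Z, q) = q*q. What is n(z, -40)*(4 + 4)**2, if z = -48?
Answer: -25600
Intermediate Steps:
n(Z, q) = -q**2/4 (n(Z, q) = -q*q/4 = -q**2/4)
n(z, -40)*(4 + 4)**2 = (-1/4*(-40)**2)*(4 + 4)**2 = -1/4*1600*8**2 = -400*64 = -25600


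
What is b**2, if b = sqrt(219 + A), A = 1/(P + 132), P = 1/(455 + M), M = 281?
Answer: 21277243/97153 ≈ 219.01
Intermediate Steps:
P = 1/736 (P = 1/(455 + 281) = 1/736 ≈ 0.0013587)
A = 736/97153 (A = 1/(1/736 + 132) = 1/(97153/736) = 736/97153 ≈ 0.0075757)
b = sqrt(2067147989179)/97153 (b = sqrt(219 + 736/97153) = sqrt(21277243/97153) = sqrt(2067147989179)/97153 ≈ 14.799)
b**2 = (sqrt(2067147989179)/97153)**2 = 21277243/97153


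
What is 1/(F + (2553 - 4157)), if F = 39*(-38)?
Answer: -1/3086 ≈ -0.00032404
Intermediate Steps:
F = -1482
1/(F + (2553 - 4157)) = 1/(-1482 + (2553 - 4157)) = 1/(-1482 - 1604) = 1/(-3086) = -1/3086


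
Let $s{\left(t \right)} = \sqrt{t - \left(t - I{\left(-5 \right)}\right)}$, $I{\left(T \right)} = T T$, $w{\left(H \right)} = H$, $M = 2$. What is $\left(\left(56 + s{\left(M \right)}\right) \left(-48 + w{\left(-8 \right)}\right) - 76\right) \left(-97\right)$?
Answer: $338724$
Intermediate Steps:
$I{\left(T \right)} = T^{2}$
$s{\left(t \right)} = 5$ ($s{\left(t \right)} = \sqrt{t - \left(-25 + t\right)} = \sqrt{25} = 5$)
$\left(\left(56 + s{\left(M \right)}\right) \left(-48 + w{\left(-8 \right)}\right) - 76\right) \left(-97\right) = \left(\left(56 + 5\right) \left(-48 - 8\right) - 76\right) \left(-97\right) = \left(61 \left(-56\right) - 76\right) \left(-97\right) = \left(-3416 - 76\right) \left(-97\right) = \left(-3492\right) \left(-97\right) = 338724$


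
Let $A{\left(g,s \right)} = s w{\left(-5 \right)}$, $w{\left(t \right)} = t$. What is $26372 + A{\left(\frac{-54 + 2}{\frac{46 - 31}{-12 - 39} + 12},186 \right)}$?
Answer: $25442$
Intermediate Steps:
$A{\left(g,s \right)} = - 5 s$ ($A{\left(g,s \right)} = s \left(-5\right) = - 5 s$)
$26372 + A{\left(\frac{-54 + 2}{\frac{46 - 31}{-12 - 39} + 12},186 \right)} = 26372 - 930 = 25442$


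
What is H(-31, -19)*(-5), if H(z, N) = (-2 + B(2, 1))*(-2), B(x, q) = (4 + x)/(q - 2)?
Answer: -80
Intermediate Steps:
B(x, q) = (4 + x)/(-2 + q)
H(z, N) = 16 (H(z, N) = (-2 + (4 + 2)/(-2 + 1))*(-2) = (-2 + 6/(-1))*(-2) = (-2 - 1*6)*(-2) = (-2 - 6)*(-2) = -8*(-2) = 16)
H(-31, -19)*(-5) = 16*(-5) = -80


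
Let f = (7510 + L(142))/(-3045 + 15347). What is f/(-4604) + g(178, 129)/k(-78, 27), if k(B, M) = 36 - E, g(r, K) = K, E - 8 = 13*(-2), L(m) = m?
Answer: 152207113/63718209 ≈ 2.3888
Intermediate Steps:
E = -18 (E = 8 + 13*(-2) = 8 - 26 = -18)
f = 3826/6151 (f = (7510 + 142)/(-3045 + 15347) = 7652/12302 = 7652*(1/12302) = 3826/6151 ≈ 0.62201)
k(B, M) = 54 (k(B, M) = 36 - 1*(-18) = 36 + 18 = 54)
f/(-4604) + g(178, 129)/k(-78, 27) = (3826/6151)/(-4604) + 129/54 = (3826/6151)*(-1/4604) + 129*(1/54) = -1913/14159602 + 43/18 = 152207113/63718209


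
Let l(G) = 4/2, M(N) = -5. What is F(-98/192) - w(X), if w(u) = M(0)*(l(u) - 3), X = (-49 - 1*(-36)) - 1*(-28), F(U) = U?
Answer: -529/96 ≈ -5.5104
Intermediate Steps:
l(G) = 2 (l(G) = 4*(½) = 2)
X = 15 (X = (-49 + 36) + 28 = -13 + 28 = 15)
w(u) = 5 (w(u) = -5*(2 - 3) = -5*(-1) = 5)
F(-98/192) - w(X) = -98/192 - 1*5 = -98*1/192 - 5 = -49/96 - 5 = -529/96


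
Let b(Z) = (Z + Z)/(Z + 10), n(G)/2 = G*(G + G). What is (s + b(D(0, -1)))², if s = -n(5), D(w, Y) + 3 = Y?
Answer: 92416/9 ≈ 10268.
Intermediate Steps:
D(w, Y) = -3 + Y
n(G) = 4*G² (n(G) = 2*(G*(G + G)) = 2*(G*(2*G)) = 2*(2*G²) = 4*G²)
s = -100 (s = -4*5² = -4*25 = -1*100 = -100)
b(Z) = 2*Z/(10 + Z) (b(Z) = (2*Z)/(10 + Z) = 2*Z/(10 + Z))
(s + b(D(0, -1)))² = (-100 + 2*(-3 - 1)/(10 + (-3 - 1)))² = (-100 + 2*(-4)/(10 - 4))² = (-100 + 2*(-4)/6)² = (-100 + 2*(-4)*(⅙))² = (-100 - 4/3)² = (-304/3)² = 92416/9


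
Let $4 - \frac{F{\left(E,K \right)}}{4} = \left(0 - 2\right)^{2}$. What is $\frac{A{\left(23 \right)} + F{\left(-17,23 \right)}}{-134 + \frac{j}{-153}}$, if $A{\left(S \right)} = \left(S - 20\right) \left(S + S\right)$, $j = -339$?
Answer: $- \frac{7038}{6721} \approx -1.0472$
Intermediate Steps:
$A{\left(S \right)} = 2 S \left(-20 + S\right)$ ($A{\left(S \right)} = \left(-20 + S\right) 2 S = 2 S \left(-20 + S\right)$)
$F{\left(E,K \right)} = 0$ ($F{\left(E,K \right)} = 16 - 4 \left(0 - 2\right)^{2} = 16 - 4 \left(-2\right)^{2} = 16 - 16 = 0$)
$\frac{A{\left(23 \right)} + F{\left(-17,23 \right)}}{-134 + \frac{j}{-153}} = \frac{2 \cdot 23 \left(-20 + 23\right) + 0}{-134 - \frac{339}{-153}} = \frac{2 \cdot 23 \cdot 3 + 0}{-134 - - \frac{113}{51}} = \frac{138 + 0}{-134 + \frac{113}{51}} = \frac{138}{- \frac{6721}{51}} = 138 \left(- \frac{51}{6721}\right) = - \frac{7038}{6721}$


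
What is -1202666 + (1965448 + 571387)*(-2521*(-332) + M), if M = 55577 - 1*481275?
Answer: 1043333075124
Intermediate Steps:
M = -425698 (M = 55577 - 481275 = -425698)
-1202666 + (1965448 + 571387)*(-2521*(-332) + M) = -1202666 + (1965448 + 571387)*(-2521*(-332) - 425698) = -1202666 + 2536835*(836972 - 425698) = -1202666 + 2536835*411274 = -1202666 + 1043334277790 = 1043333075124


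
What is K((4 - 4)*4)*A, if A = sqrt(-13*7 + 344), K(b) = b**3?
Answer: 0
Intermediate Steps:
A = sqrt(253) (A = sqrt(-91 + 344) = sqrt(253) ≈ 15.906)
K((4 - 4)*4)*A = ((4 - 4)*4)**3*sqrt(253) = (0*4)**3*sqrt(253) = 0**3*sqrt(253) = 0*sqrt(253) = 0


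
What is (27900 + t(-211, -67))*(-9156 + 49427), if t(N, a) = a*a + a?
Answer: 1301639262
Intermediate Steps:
t(N, a) = a + a² (t(N, a) = a² + a = a + a²)
(27900 + t(-211, -67))*(-9156 + 49427) = (27900 - 67*(1 - 67))*(-9156 + 49427) = (27900 - 67*(-66))*40271 = (27900 + 4422)*40271 = 32322*40271 = 1301639262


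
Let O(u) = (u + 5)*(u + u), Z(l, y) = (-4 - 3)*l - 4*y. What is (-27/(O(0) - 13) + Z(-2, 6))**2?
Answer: 10609/169 ≈ 62.775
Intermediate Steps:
Z(l, y) = -7*l - 4*y
O(u) = 2*u*(5 + u) (O(u) = (5 + u)*(2*u) = 2*u*(5 + u))
(-27/(O(0) - 13) + Z(-2, 6))**2 = (-27/(2*0*(5 + 0) - 13) + (-7*(-2) - 4*6))**2 = (-27/(2*0*5 - 13) + (14 - 24))**2 = (-27/(0 - 13) - 10)**2 = (-27/(-13) - 10)**2 = (-1/13*(-27) - 10)**2 = (27/13 - 10)**2 = (-103/13)**2 = 10609/169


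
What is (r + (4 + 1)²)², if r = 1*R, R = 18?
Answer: 1849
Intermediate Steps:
r = 18 (r = 1*18 = 18)
(r + (4 + 1)²)² = (18 + (4 + 1)²)² = (18 + 5²)² = (18 + 25)² = 43² = 1849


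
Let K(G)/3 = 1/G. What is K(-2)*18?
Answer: -27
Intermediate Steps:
K(G) = 3/G
K(-2)*18 = (3/(-2))*18 = (3*(-½))*18 = -3/2*18 = -27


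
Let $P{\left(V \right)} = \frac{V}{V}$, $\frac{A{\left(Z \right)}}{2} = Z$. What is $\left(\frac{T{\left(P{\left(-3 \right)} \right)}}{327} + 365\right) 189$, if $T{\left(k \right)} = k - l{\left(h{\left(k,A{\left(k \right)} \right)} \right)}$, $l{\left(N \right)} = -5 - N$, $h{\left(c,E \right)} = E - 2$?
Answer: $\frac{7519743}{109} \approx 68989.0$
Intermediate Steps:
$A{\left(Z \right)} = 2 Z$
$h{\left(c,E \right)} = -2 + E$
$P{\left(V \right)} = 1$
$T{\left(k \right)} = 3 + 3 k$ ($T{\left(k \right)} = k - \left(-5 - \left(-2 + 2 k\right)\right) = k - \left(-3 - 2 k\right) = k + \left(3 + 2 k\right) = 3 + 3 k$)
$\left(\frac{T{\left(P{\left(-3 \right)} \right)}}{327} + 365\right) 189 = \left(\frac{3 + 3 \cdot 1}{327} + 365\right) 189 = \left(\left(3 + 3\right) \frac{1}{327} + 365\right) 189 = \left(6 \cdot \frac{1}{327} + 365\right) 189 = \left(\frac{2}{109} + 365\right) 189 = \frac{39787}{109} \cdot 189 = \frac{7519743}{109}$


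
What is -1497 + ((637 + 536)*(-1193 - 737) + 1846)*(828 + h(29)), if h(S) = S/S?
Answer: -1875235973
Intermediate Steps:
h(S) = 1
-1497 + ((637 + 536)*(-1193 - 737) + 1846)*(828 + h(29)) = -1497 + ((637 + 536)*(-1193 - 737) + 1846)*(828 + 1) = -1497 + (1173*(-1930) + 1846)*829 = -1497 + (-2263890 + 1846)*829 = -1497 - 2262044*829 = -1497 - 1875234476 = -1875235973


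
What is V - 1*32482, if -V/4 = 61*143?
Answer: -67374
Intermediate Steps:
V = -34892 (V = -244*143 = -4*8723 = -34892)
V - 1*32482 = -34892 - 1*32482 = -34892 - 32482 = -67374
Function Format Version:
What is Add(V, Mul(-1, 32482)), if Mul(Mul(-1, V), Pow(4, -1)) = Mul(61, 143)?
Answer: -67374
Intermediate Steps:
V = -34892 (V = Mul(-4, Mul(61, 143)) = Mul(-4, 8723) = -34892)
Add(V, Mul(-1, 32482)) = Add(-34892, Mul(-1, 32482)) = Add(-34892, -32482) = -67374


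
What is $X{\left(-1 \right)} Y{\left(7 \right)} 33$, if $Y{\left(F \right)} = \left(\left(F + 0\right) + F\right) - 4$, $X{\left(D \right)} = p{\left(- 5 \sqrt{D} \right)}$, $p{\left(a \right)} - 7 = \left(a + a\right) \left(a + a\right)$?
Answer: $-30690$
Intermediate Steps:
$p{\left(a \right)} = 7 + 4 a^{2}$ ($p{\left(a \right)} = 7 + \left(a + a\right) \left(a + a\right) = 7 + 2 a 2 a = 7 + 4 a^{2}$)
$X{\left(D \right)} = 7 + 100 D$ ($X{\left(D \right)} = 7 + 4 \left(- 5 \sqrt{D}\right)^{2} = 7 + 4 \cdot 25 D = 7 + 100 D$)
$Y{\left(F \right)} = -4 + 2 F$ ($Y{\left(F \right)} = \left(F + F\right) - 4 = 2 F - 4 = -4 + 2 F$)
$X{\left(-1 \right)} Y{\left(7 \right)} 33 = \left(7 + 100 \left(-1\right)\right) \left(-4 + 2 \cdot 7\right) 33 = \left(7 - 100\right) \left(-4 + 14\right) 33 = \left(-93\right) 10 \cdot 33 = \left(-930\right) 33 = -30690$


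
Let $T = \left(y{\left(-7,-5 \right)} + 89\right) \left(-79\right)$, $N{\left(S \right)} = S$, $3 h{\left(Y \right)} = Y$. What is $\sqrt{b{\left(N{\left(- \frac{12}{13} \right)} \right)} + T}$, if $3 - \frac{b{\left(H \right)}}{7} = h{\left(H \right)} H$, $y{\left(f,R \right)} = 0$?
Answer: $\frac{i \sqrt{1185026}}{13} \approx 83.738 i$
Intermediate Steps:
$h{\left(Y \right)} = \frac{Y}{3}$
$b{\left(H \right)} = 21 - \frac{7 H^{2}}{3}$ ($b{\left(H \right)} = 21 - 7 \frac{H}{3} H = 21 - 7 \frac{H^{2}}{3} = 21 - \frac{7 H^{2}}{3}$)
$T = -7031$ ($T = \left(0 + 89\right) \left(-79\right) = 89 \left(-79\right) = -7031$)
$\sqrt{b{\left(N{\left(- \frac{12}{13} \right)} \right)} + T} = \sqrt{\left(21 - \frac{7 \left(- \frac{12}{13}\right)^{2}}{3}\right) - 7031} = \sqrt{\left(21 - \frac{336}{169}\right) - 7031} = \sqrt{\frac{3213}{169} - 7031} = \sqrt{- \frac{1185026}{169}} = \frac{i \sqrt{1185026}}{13}$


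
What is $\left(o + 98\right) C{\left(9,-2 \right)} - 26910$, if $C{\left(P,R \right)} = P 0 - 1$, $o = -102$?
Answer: $-26906$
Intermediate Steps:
$C{\left(P,R \right)} = -1$ ($C{\left(P,R \right)} = 0 - 1 = -1$)
$\left(o + 98\right) C{\left(9,-2 \right)} - 26910 = \left(-102 + 98\right) \left(-1\right) - 26910 = \left(-4\right) \left(-1\right) - 26910 = 4 - 26910 = -26906$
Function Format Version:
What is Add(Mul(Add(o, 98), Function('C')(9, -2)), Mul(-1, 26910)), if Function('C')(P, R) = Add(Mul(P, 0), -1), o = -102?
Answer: -26906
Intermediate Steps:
Function('C')(P, R) = -1 (Function('C')(P, R) = Add(0, -1) = -1)
Add(Mul(Add(o, 98), Function('C')(9, -2)), Mul(-1, 26910)) = Add(Mul(Add(-102, 98), -1), Mul(-1, 26910)) = Add(Mul(-4, -1), -26910) = Add(4, -26910) = -26906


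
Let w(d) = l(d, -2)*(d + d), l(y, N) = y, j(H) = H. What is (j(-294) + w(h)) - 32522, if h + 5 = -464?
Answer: 407106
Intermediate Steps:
h = -469 (h = -5 - 464 = -469)
w(d) = 2*d² (w(d) = d*(d + d) = d*(2*d) = 2*d²)
(j(-294) + w(h)) - 32522 = (-294 + 2*(-469)²) - 32522 = (-294 + 2*219961) - 32522 = (-294 + 439922) - 32522 = 439628 - 32522 = 407106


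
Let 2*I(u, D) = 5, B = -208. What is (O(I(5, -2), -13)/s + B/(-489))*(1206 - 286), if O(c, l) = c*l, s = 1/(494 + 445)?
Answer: -13729021540/489 ≈ -2.8076e+7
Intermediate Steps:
I(u, D) = 5/2 (I(u, D) = (½)*5 = 5/2)
s = 1/939 ≈ 0.0010650
(O(I(5, -2), -13)/s + B/(-489))*(1206 - 286) = (((5/2)*(-13))/(1/939) - 208/(-489))*(1206 - 286) = (-65/2*939 - 208*(-1/489))*920 = (-61035/2 + 208/489)*920 = -29845699/978*920 = -13729021540/489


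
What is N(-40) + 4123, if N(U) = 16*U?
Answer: 3483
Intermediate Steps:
N(-40) + 4123 = 16*(-40) + 4123 = -640 + 4123 = 3483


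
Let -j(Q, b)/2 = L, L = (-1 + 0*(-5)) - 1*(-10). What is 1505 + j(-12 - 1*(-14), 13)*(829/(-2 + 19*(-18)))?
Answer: 266321/172 ≈ 1548.4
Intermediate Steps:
L = 9 (L = (-1 + 0) + 10 = -1 + 10 = 9)
j(Q, b) = -18 (j(Q, b) = -2*9 = -18)
1505 + j(-12 - 1*(-14), 13)*(829/(-2 + 19*(-18))) = 1505 - 14922/(-2 + 19*(-18)) = 1505 - 14922/(-2 - 342) = 1505 - 14922/(-344) = 1505 - 14922*(-1)/344 = 1505 - 18*(-829/344) = 1505 + 7461/172 = 266321/172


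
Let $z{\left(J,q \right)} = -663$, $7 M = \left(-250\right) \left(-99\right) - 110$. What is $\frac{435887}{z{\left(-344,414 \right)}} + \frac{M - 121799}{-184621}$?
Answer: $- \frac{80395474850}{122403723} \approx -656.81$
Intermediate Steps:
$M = 3520$ ($M = \frac{\left(-250\right) \left(-99\right) - 110}{7} = \frac{24750 - 110}{7} = \frac{1}{7} \cdot 24640 = 3520$)
$\frac{435887}{z{\left(-344,414 \right)}} + \frac{M - 121799}{-184621} = \frac{435887}{-663} + \frac{3520 - 121799}{-184621} = 435887 \left(- \frac{1}{663}\right) + \left(3520 - 121799\right) \left(- \frac{1}{184621}\right) = - \frac{435887}{663} - - \frac{118279}{184621} = - \frac{435887}{663} + \frac{118279}{184621} = - \frac{80395474850}{122403723}$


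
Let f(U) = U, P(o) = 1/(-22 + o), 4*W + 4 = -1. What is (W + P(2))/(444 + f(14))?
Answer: -13/4580 ≈ -0.0028384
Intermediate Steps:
W = -5/4 (W = -1 + (¼)*(-1) = -1 - ¼ = -5/4 ≈ -1.2500)
(W + P(2))/(444 + f(14)) = (-5/4 + 1/(-22 + 2))/(444 + 14) = (-5/4 + 1/(-20))/458 = (-5/4 - 1/20)*(1/458) = -13/10*1/458 = -13/4580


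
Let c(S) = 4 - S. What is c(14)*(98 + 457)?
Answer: -5550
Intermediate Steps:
c(14)*(98 + 457) = (4 - 1*14)*(98 + 457) = (4 - 14)*555 = -10*555 = -5550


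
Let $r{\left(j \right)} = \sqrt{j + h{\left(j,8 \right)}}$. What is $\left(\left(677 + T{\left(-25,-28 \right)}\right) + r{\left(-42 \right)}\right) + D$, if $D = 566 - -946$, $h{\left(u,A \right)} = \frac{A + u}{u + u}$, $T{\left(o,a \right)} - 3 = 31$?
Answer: $2223 + \frac{i \sqrt{73374}}{42} \approx 2223.0 + 6.4494 i$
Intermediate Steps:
$T{\left(o,a \right)} = 34$ ($T{\left(o,a \right)} = 3 + 31 = 34$)
$h{\left(u,A \right)} = \frac{A + u}{2 u}$
$r{\left(j \right)} = \sqrt{j + \frac{8 + j}{2 j}}$
$D = 1512$ ($D = 566 + 946 = 1512$)
$\left(\left(677 + T{\left(-25,-28 \right)}\right) + r{\left(-42 \right)}\right) + D = \left(\left(677 + 34\right) + \frac{\sqrt{2 + 4 \left(-42\right) + \frac{16}{-42}}}{2}\right) + 1512 = \left(711 + \frac{\sqrt{2 - 168 + 16 \left(- \frac{1}{42}\right)}}{2}\right) + 1512 = \left(711 + \frac{\sqrt{2 - 168 - \frac{8}{21}}}{2}\right) + 1512 = \left(711 + \frac{\sqrt{- \frac{3494}{21}}}{2}\right) + 1512 = \left(711 + \frac{\frac{1}{21} i \sqrt{73374}}{2}\right) + 1512 = \left(711 + \frac{i \sqrt{73374}}{42}\right) + 1512 = 2223 + \frac{i \sqrt{73374}}{42}$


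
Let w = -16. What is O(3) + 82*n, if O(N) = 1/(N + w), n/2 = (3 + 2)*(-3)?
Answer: -31981/13 ≈ -2460.1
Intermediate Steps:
n = -30 (n = 2*((3 + 2)*(-3)) = 2*(5*(-3)) = 2*(-15) = -30)
O(N) = 1/(-16 + N) (O(N) = 1/(N - 16) = 1/(-16 + N))
O(3) + 82*n = 1/(-16 + 3) + 82*(-30) = 1/(-13) - 2460 = -1/13 - 2460 = -31981/13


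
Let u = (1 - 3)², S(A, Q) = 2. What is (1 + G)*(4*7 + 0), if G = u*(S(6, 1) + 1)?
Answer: 364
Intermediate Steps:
u = 4 (u = (-2)² = 4)
G = 12 (G = 4*(2 + 1) = 4*3 = 12)
(1 + G)*(4*7 + 0) = (1 + 12)*(4*7 + 0) = 13*(28 + 0) = 13*28 = 364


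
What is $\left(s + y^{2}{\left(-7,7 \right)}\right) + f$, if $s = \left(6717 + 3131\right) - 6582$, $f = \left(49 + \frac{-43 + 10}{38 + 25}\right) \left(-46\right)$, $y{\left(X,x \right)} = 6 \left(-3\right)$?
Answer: $\frac{28562}{21} \approx 1360.1$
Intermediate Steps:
$y{\left(X,x \right)} = -18$
$f = - \frac{46828}{21}$ ($f = \left(49 - \frac{33}{63}\right) \left(-46\right) = \left(49 - \frac{11}{21}\right) \left(-46\right) = \frac{1018}{21} \left(-46\right) = - \frac{46828}{21} \approx -2229.9$)
$s = 3266$ ($s = 9848 - 6582 = 3266$)
$\left(s + y^{2}{\left(-7,7 \right)}\right) + f = \left(3266 + \left(-18\right)^{2}\right) - \frac{46828}{21} = \left(3266 + 324\right) - \frac{46828}{21} = 3590 - \frac{46828}{21} = \frac{28562}{21}$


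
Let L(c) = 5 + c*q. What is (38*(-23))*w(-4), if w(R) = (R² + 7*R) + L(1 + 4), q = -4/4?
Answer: 10488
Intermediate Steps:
q = -1 (q = -4*¼ = -1)
L(c) = 5 - c (L(c) = 5 + c*(-1) = 5 - c)
w(R) = R² + 7*R (w(R) = (R² + 7*R) + (5 - (1 + 4)) = (R² + 7*R) + (5 - 1*5) = (R² + 7*R) + (5 - 5) = (R² + 7*R) + 0 = R² + 7*R)
(38*(-23))*w(-4) = (38*(-23))*(-4*(7 - 4)) = -(-3496)*3 = -874*(-12) = 10488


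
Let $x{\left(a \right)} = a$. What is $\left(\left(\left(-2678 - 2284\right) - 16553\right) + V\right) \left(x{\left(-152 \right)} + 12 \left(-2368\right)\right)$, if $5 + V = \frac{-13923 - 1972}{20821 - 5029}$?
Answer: $\frac{1213639113685}{1974} \approx 6.1481 \cdot 10^{8}$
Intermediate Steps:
$V = - \frac{94855}{15792}$ ($V = -5 + \frac{-13923 - 1972}{20821 - 5029} = -5 - \frac{15895}{15792} = - \frac{94855}{15792} \approx -6.0065$)
$\left(\left(\left(-2678 - 2284\right) - 16553\right) + V\right) \left(x{\left(-152 \right)} + 12 \left(-2368\right)\right) = \left(\left(\left(-2678 - 2284\right) - 16553\right) - \frac{94855}{15792}\right) \left(-152 + 12 \left(-2368\right)\right) = \left(\left(-4962 - 16553\right) - \frac{94855}{15792}\right) \left(-152 - 28416\right) = \left(-21515 - \frac{94855}{15792}\right) \left(-28568\right) = \left(- \frac{339859735}{15792}\right) \left(-28568\right) = \frac{1213639113685}{1974}$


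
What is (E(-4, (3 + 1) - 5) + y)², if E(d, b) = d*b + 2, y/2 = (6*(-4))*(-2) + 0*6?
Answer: 10404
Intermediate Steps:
y = 96 (y = 2*((6*(-4))*(-2) + 0*6) = 2*(-24*(-2) + 0) = 2*(48 + 0) = 2*48 = 96)
E(d, b) = 2 + b*d (E(d, b) = b*d + 2 = 2 + b*d)
(E(-4, (3 + 1) - 5) + y)² = ((2 + ((3 + 1) - 5)*(-4)) + 96)² = ((2 + (4 - 5)*(-4)) + 96)² = ((2 - 1*(-4)) + 96)² = ((2 + 4) + 96)² = (6 + 96)² = 102² = 10404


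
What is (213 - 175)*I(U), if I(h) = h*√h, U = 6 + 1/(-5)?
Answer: 1102*√145/25 ≈ 530.79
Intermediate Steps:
U = 29/5 (U = 6 - ⅕ = 29/5 ≈ 5.8000)
I(h) = h^(3/2)
(213 - 175)*I(U) = (213 - 175)*(29/5)^(3/2) = 38*(29*√145/25) = 1102*√145/25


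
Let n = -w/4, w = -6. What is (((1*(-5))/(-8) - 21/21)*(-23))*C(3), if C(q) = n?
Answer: 207/16 ≈ 12.938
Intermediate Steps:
n = 3/2 (n = -(-6)/4 = -1*(-3/2) = 3/2 ≈ 1.5000)
C(q) = 3/2
(((1*(-5))/(-8) - 21/21)*(-23))*C(3) = (((1*(-5))/(-8) - 21/21)*(-23))*(3/2) = ((-5*(-⅛) - 21*1/21)*(-23))*(3/2) = ((5/8 - 1)*(-23))*(3/2) = -3/8*(-23)*(3/2) = (69/8)*(3/2) = 207/16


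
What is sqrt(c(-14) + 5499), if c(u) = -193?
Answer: sqrt(5306) ≈ 72.842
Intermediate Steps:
sqrt(c(-14) + 5499) = sqrt(-193 + 5499) = sqrt(5306)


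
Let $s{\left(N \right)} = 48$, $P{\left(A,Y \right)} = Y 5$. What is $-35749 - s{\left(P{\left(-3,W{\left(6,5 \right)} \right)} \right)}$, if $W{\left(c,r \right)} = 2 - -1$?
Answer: $-35797$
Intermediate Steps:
$W{\left(c,r \right)} = 3$ ($W{\left(c,r \right)} = 2 + 1 = 3$)
$P{\left(A,Y \right)} = 5 Y$
$-35749 - s{\left(P{\left(-3,W{\left(6,5 \right)} \right)} \right)} = -35749 - 48 = -35797$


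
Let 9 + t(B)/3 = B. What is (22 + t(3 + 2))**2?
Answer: 100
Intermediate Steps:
t(B) = -27 + 3*B
(22 + t(3 + 2))**2 = (22 + (-27 + 3*(3 + 2)))**2 = (22 + (-27 + 3*5))**2 = (22 + (-27 + 15))**2 = (22 - 12)**2 = 10**2 = 100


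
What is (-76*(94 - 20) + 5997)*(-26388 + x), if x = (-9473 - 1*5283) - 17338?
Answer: -21813786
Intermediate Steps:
x = -32094 (x = (-9473 - 5283) - 17338 = -14756 - 17338 = -32094)
(-76*(94 - 20) + 5997)*(-26388 + x) = (-76*(94 - 20) + 5997)*(-26388 - 32094) = (-76*74 + 5997)*(-58482) = (-5624 + 5997)*(-58482) = 373*(-58482) = -21813786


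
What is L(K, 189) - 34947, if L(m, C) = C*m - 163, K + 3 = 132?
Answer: -10729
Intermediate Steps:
K = 129 (K = -3 + 132 = 129)
L(m, C) = -163 + C*m
L(K, 189) - 34947 = (-163 + 189*129) - 34947 = (-163 + 24381) - 34947 = 24218 - 34947 = -10729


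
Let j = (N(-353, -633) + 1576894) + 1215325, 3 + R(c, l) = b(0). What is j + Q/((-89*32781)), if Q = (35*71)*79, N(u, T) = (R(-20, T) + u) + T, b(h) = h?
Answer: 1163348349965/416787 ≈ 2.7912e+6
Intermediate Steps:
R(c, l) = -3 (R(c, l) = -3 + 0 = -3)
N(u, T) = -3 + T + u (N(u, T) = (-3 + u) + T = -3 + T + u)
j = 2791230 (j = ((-3 - 633 - 353) + 1576894) + 1215325 = (-989 + 1576894) + 1215325 = 1575905 + 1215325 = 2791230)
Q = 196315 (Q = 2485*79 = 196315)
j + Q/((-89*32781)) = 2791230 + 196315/((-89*32781)) = 2791230 + 196315/(-2917509) = 2791230 + 196315*(-1/2917509) = 2791230 - 28045/416787 = 1163348349965/416787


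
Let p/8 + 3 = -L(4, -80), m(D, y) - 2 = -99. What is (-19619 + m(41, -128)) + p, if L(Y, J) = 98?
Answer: -20524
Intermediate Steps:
m(D, y) = -97 (m(D, y) = 2 - 99 = -97)
p = -808 (p = -24 + 8*(-1*98) = -24 + 8*(-98) = -24 - 784 = -808)
(-19619 + m(41, -128)) + p = (-19619 - 97) - 808 = -19716 - 808 = -20524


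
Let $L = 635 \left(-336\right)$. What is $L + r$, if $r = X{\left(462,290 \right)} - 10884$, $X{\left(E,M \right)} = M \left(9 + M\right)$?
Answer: $-137534$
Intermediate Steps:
$r = 75826$ ($r = 290 \left(9 + 290\right) - 10884 = 290 \cdot 299 - 10884 = 86710 - 10884 = 75826$)
$L = -213360$
$L + r = -213360 + 75826 = -137534$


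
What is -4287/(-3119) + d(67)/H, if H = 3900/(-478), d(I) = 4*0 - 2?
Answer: 4925266/3041025 ≈ 1.6196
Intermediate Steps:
d(I) = -2 (d(I) = 0 - 2 = -2)
H = -1950/239 (H = 3900*(-1/478) = -1950/239 ≈ -8.1590)
-4287/(-3119) + d(67)/H = -4287/(-3119) - 2/(-1950/239) = -4287*(-1/3119) - 2*(-239/1950) = 4287/3119 + 239/975 = 4925266/3041025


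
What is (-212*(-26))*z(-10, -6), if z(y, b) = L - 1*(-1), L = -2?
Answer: -5512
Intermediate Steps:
z(y, b) = -1 (z(y, b) = -2 - 1*(-1) = -2 + 1 = -1)
(-212*(-26))*z(-10, -6) = -212*(-26)*(-1) = 5512*(-1) = -5512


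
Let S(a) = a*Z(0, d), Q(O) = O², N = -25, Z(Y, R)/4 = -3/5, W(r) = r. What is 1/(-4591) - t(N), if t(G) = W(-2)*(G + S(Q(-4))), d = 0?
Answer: -2910699/22955 ≈ -126.80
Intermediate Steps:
Z(Y, R) = -12/5 (Z(Y, R) = 4*(-3/5) = 4*(-3*⅕) = 4*(-⅗) = -12/5)
S(a) = -12*a/5 (S(a) = a*(-12/5) = -12*a/5)
t(G) = 384/5 - 2*G (t(G) = -2*(G - 12/5*(-4)²) = -2*(G - 12/5*16) = -2*(G - 192/5) = -2*(-192/5 + G) = 384/5 - 2*G)
1/(-4591) - t(N) = 1/(-4591) - (384/5 - 2*(-25)) = -1/4591 - (384/5 + 50) = -1/4591 - 1*634/5 = -1/4591 - 634/5 = -2910699/22955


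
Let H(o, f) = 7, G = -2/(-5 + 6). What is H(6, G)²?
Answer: 49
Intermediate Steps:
G = -2 (G = -2/1 = -2*1 = -2)
H(6, G)² = 7² = 49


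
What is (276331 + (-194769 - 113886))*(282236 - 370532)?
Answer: 2854079904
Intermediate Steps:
(276331 + (-194769 - 113886))*(282236 - 370532) = (276331 - 308655)*(-88296) = -32324*(-88296) = 2854079904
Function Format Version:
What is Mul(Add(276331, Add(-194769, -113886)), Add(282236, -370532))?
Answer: 2854079904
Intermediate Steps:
Mul(Add(276331, Add(-194769, -113886)), Add(282236, -370532)) = Mul(Add(276331, -308655), -88296) = Mul(-32324, -88296) = 2854079904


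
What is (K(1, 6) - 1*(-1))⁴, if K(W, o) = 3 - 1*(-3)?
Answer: 2401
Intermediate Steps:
K(W, o) = 6 (K(W, o) = 3 + 3 = 6)
(K(1, 6) - 1*(-1))⁴ = (6 - 1*(-1))⁴ = (6 + 1)⁴ = 7⁴ = 2401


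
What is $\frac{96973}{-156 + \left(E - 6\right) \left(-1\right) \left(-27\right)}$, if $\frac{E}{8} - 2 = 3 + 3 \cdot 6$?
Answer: $\frac{96973}{4650} \approx 20.854$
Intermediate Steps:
$E = 184$ ($E = 16 + 8 \left(3 + 3 \cdot 6\right) = 16 + 8 \left(3 + 18\right) = 16 + 8 \cdot 21 = 16 + 168 = 184$)
$\frac{96973}{-156 + \left(E - 6\right) \left(-1\right) \left(-27\right)} = \frac{96973}{-156 + \left(184 - 6\right) \left(-1\right) \left(-27\right)} = \frac{96973}{-156 + 178 \left(-1\right) \left(-27\right)} = \frac{96973}{-156 - -4806} = \frac{96973}{-156 + 4806} = \frac{96973}{4650}$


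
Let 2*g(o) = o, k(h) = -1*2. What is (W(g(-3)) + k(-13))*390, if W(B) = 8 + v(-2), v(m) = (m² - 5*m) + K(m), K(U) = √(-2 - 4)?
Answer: 7800 + 390*I*√6 ≈ 7800.0 + 955.3*I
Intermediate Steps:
K(U) = I*√6 (K(U) = √(-6) = I*√6)
k(h) = -2
g(o) = o/2
v(m) = m² - 5*m + I*√6 (v(m) = (m² - 5*m) + I*√6 = m² - 5*m + I*√6)
W(B) = 22 + I*√6 (W(B) = 8 + ((-2)² - 5*(-2) + I*√6) = 8 + (4 + 10 + I*√6) = 8 + (14 + I*√6) = 22 + I*√6)
(W(g(-3)) + k(-13))*390 = ((22 + I*√6) - 2)*390 = (20 + I*√6)*390 = 7800 + 390*I*√6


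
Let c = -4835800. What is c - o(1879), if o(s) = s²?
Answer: -8366441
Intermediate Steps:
c - o(1879) = -4835800 - 1*1879² = -4835800 - 1*3530641 = -4835800 - 3530641 = -8366441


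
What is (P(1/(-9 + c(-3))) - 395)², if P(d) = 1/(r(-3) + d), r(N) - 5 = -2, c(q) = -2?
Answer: 159491641/1024 ≈ 1.5575e+5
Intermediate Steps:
r(N) = 3 (r(N) = 5 - 2 = 3)
P(d) = 1/(3 + d)
(P(1/(-9 + c(-3))) - 395)² = (1/(3 + 1/(-9 - 2)) - 395)² = (1/(3 + 1/(-11)) - 395)² = (1/(3 - 1/11) - 395)² = (1/(32/11) - 395)² = (11/32 - 395)² = (-12629/32)² = 159491641/1024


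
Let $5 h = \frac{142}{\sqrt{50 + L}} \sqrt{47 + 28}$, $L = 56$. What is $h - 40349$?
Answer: $-40349 + \frac{71 \sqrt{318}}{53} \approx -40325.0$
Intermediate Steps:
$h = \frac{71 \sqrt{318}}{53}$ ($h = \frac{\frac{142}{\sqrt{50 + 56}} \sqrt{47 + 28}}{5} = \frac{\frac{142}{\sqrt{106}} \sqrt{75}}{5} = \frac{142 \frac{\sqrt{106}}{106} \cdot 5 \sqrt{3}}{5} = \frac{\frac{71 \sqrt{106}}{53} \cdot 5 \sqrt{3}}{5} = \frac{\frac{355}{53} \sqrt{318}}{5} = \frac{71 \sqrt{318}}{53} \approx 23.889$)
$h - 40349 = \frac{71 \sqrt{318}}{53} - 40349 = -40349 + \frac{71 \sqrt{318}}{53}$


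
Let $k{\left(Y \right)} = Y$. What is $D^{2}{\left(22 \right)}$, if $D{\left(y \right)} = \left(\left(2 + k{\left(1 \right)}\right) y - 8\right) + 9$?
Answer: $4489$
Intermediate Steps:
$D{\left(y \right)} = 1 + 3 y$ ($D{\left(y \right)} = \left(\left(2 + 1\right) y - 8\right) + 9 = \left(3 y - 8\right) + 9 = \left(-8 + 3 y\right) + 9 = 1 + 3 y$)
$D^{2}{\left(22 \right)} = \left(1 + 3 \cdot 22\right)^{2} = \left(1 + 66\right)^{2} = 67^{2} = 4489$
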